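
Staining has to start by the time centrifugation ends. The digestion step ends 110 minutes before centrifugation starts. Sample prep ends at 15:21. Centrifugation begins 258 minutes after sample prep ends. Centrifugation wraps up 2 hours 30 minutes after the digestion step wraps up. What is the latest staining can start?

Centrifugation starts at 15:21 + 258 min = 19:39.
The digestion step ends at 19:39 − 110 min = 17:49.
Centrifugation ends at 17:49 + 150 min = 20:19.
Staining is bounded by centrifugation, so the latest it can start is 20:19.

20:19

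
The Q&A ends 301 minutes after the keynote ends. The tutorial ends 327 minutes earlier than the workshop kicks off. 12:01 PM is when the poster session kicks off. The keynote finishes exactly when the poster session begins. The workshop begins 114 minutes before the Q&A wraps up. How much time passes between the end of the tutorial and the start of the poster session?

The keynote ends at 12:01 PM.
The Q&A ends at 12:01 PM + 301 min = 5:02 PM.
The workshop starts at 5:02 PM − 114 min = 3:08 PM.
The tutorial ends at 3:08 PM − 327 min = 9:41 AM.
From 9:41 AM to 12:01 PM is 2 h 20 min.

2 h 20 min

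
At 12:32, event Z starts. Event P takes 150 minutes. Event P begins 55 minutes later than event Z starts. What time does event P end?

15:57

Event P starts at 12:32 + 55 min = 13:27.
Event P ends at 13:27 + 150 min = 15:57.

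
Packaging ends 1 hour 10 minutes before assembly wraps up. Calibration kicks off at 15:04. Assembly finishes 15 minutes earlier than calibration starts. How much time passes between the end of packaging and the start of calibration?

Assembly ends at 15:04 − 15 min = 14:49.
Packaging ends at 14:49 − 70 min = 13:39.
From 13:39 to 15:04 is 1 hour 25 minutes.

1 hour 25 minutes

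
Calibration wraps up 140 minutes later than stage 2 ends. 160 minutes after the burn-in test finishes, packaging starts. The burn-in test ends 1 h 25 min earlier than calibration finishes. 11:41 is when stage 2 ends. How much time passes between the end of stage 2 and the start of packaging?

215 minutes

Calibration ends at 11:41 + 140 min = 14:01.
The burn-in test ends at 14:01 − 85 min = 12:36.
Packaging starts at 12:36 + 160 min = 15:16.
From 11:41 to 15:16 is 215 minutes.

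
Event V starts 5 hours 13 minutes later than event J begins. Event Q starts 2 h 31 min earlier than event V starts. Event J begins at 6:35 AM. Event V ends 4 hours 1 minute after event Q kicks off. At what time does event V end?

1:18 PM

Event V starts at 6:35 AM + 313 min = 11:48 AM.
Event Q starts at 11:48 AM − 151 min = 9:17 AM.
Event V ends at 9:17 AM + 241 min = 1:18 PM.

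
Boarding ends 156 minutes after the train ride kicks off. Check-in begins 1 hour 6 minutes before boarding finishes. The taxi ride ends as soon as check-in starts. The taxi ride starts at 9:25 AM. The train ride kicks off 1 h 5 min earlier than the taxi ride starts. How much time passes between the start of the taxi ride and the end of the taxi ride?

25 minutes

The train ride starts at 9:25 AM − 65 min = 8:20 AM.
Boarding ends at 8:20 AM + 156 min = 10:56 AM.
Check-in starts at 10:56 AM − 66 min = 9:50 AM.
So the taxi ride ends at 9:50 AM.
From 9:25 AM to 9:50 AM is 25 minutes.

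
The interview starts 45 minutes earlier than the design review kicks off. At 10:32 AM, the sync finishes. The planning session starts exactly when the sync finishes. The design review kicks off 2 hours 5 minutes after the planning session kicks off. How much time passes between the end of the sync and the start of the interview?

1 hour 20 minutes

The planning session starts at 10:32 AM.
The design review starts at 10:32 AM + 125 min = 12:37 PM.
The interview starts at 12:37 PM − 45 min = 11:52 AM.
From 10:32 AM to 11:52 AM is 1 hour 20 minutes.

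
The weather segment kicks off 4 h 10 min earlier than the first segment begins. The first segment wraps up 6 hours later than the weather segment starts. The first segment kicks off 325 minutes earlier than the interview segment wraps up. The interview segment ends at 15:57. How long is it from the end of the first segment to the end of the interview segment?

3 hours 35 minutes

The first segment starts at 15:57 − 325 min = 10:32.
The weather segment starts at 10:32 − 250 min = 06:22.
The first segment ends at 06:22 + 360 min = 12:22.
From 12:22 to 15:57 is 3 hours 35 minutes.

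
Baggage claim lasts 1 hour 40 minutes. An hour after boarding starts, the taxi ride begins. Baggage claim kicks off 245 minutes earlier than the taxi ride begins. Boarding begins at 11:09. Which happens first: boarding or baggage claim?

The taxi ride starts at 11:09 + 60 min = 12:09.
Baggage claim starts at 12:09 − 245 min = 08:04.
Boarding starts at 11:09 and baggage claim starts at 08:04, so baggage claim is first.

baggage claim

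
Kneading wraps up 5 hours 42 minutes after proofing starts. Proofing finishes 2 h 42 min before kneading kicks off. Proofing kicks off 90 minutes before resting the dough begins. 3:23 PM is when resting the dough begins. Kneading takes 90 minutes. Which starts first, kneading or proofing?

proofing

Proofing starts at 3:23 PM − 90 min = 1:53 PM.
Kneading ends at 1:53 PM + 342 min = 7:35 PM.
Kneading starts at 7:35 PM − 90 min = 6:05 PM.
Kneading starts at 6:05 PM and proofing starts at 1:53 PM, so proofing is first.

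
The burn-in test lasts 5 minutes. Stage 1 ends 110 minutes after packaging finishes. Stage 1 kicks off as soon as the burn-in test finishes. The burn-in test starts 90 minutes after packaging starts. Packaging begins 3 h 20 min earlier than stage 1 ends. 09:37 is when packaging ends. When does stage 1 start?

09:42

Stage 1 ends at 09:37 + 110 min = 11:27.
Packaging starts at 11:27 − 200 min = 08:07.
The burn-in test starts at 08:07 + 90 min = 09:37.
The burn-in test ends at 09:37 + 5 min = 09:42.
So stage 1 starts at 09:42.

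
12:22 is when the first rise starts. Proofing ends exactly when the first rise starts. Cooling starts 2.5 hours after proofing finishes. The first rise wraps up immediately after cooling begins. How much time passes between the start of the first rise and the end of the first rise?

2 hours 30 minutes

Proofing ends at 12:22.
Cooling starts at 12:22 + 150 min = 14:52.
So the first rise ends at 14:52.
From 12:22 to 14:52 is 2 hours 30 minutes.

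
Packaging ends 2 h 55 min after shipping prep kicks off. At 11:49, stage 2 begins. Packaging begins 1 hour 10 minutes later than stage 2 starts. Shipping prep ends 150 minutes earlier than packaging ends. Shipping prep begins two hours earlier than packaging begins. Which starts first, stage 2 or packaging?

Packaging starts at 11:49 + 70 min = 12:59.
Stage 2 starts at 11:49 and packaging starts at 12:59, so stage 2 is first.

stage 2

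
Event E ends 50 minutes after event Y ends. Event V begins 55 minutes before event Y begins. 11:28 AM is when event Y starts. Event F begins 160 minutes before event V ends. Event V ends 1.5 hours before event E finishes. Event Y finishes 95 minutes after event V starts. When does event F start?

8:48 AM

Event V starts at 11:28 AM − 55 min = 10:33 AM.
Event Y ends at 10:33 AM + 95 min = 12:08 PM.
Event E ends at 12:08 PM + 50 min = 12:58 PM.
Event V ends at 12:58 PM − 90 min = 11:28 AM.
Event F starts at 11:28 AM − 160 min = 8:48 AM.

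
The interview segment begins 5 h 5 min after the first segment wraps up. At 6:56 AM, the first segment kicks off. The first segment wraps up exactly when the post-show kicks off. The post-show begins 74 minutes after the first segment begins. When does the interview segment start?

The post-show starts at 6:56 AM + 74 min = 8:10 AM.
So the first segment ends at 8:10 AM.
The interview segment starts at 8:10 AM + 305 min = 1:15 PM.

1:15 PM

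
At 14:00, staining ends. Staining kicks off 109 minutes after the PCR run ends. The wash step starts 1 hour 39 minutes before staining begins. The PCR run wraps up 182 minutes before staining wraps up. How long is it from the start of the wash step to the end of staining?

2 hours 52 minutes

The PCR run ends at 14:00 − 182 min = 10:58.
Staining starts at 10:58 + 109 min = 12:47.
The wash step starts at 12:47 − 99 min = 11:08.
From 11:08 to 14:00 is 2 hours 52 minutes.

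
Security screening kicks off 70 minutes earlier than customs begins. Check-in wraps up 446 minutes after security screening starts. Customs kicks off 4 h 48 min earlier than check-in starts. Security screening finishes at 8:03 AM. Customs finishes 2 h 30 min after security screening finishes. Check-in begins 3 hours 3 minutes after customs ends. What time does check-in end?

3:04 PM

Customs ends at 8:03 AM + 150 min = 10:33 AM.
Check-in starts at 10:33 AM + 183 min = 1:36 PM.
Customs starts at 1:36 PM − 288 min = 8:48 AM.
Security screening starts at 8:48 AM − 70 min = 7:38 AM.
Check-in ends at 7:38 AM + 446 min = 3:04 PM.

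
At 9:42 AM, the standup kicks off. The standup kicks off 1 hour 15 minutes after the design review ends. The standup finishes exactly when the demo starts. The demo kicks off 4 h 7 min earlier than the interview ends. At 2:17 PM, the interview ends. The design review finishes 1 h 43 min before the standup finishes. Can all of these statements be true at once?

Yes

The demo starts at 2:17 PM − 247 min = 10:10 AM.
So the standup ends at 10:10 AM.
The design review ends at 10:10 AM − 103 min = 8:27 AM.
The standup starts at 8:27 AM + 75 min = 9:42 AM.
That matches the stated 9:42 AM, so the schedule is consistent.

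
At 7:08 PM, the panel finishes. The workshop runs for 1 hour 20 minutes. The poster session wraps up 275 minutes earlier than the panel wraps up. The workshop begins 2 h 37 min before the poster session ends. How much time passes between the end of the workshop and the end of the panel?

The poster session ends at 7:08 PM − 275 min = 2:33 PM.
The workshop starts at 2:33 PM − 157 min = 11:56 AM.
The workshop ends at 11:56 AM + 80 min = 1:16 PM.
From 1:16 PM to 7:08 PM is 5 hours 52 minutes.

5 hours 52 minutes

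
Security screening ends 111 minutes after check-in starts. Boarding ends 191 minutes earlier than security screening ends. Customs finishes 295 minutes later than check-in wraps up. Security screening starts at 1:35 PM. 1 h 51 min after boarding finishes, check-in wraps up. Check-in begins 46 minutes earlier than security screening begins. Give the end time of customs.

6:15 PM

Check-in starts at 1:35 PM − 46 min = 12:49 PM.
Security screening ends at 12:49 PM + 111 min = 2:40 PM.
Boarding ends at 2:40 PM − 191 min = 11:29 AM.
Check-in ends at 11:29 AM + 111 min = 1:20 PM.
Customs ends at 1:20 PM + 295 min = 6:15 PM.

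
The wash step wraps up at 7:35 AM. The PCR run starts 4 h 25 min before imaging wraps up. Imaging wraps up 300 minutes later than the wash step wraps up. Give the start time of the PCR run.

8:10 AM

Imaging ends at 7:35 AM + 300 min = 12:35 PM.
The PCR run starts at 12:35 PM − 265 min = 8:10 AM.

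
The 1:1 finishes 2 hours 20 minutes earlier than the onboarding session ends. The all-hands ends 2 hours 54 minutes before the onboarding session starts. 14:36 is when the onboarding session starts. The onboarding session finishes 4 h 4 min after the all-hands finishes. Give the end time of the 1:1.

13:26

The all-hands ends at 14:36 − 174 min = 11:42.
The onboarding session ends at 11:42 + 244 min = 15:46.
The 1:1 ends at 15:46 − 140 min = 13:26.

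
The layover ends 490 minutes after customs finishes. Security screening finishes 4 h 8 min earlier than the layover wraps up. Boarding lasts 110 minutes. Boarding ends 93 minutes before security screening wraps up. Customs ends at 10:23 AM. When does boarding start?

11:02 AM

The layover ends at 10:23 AM + 490 min = 6:33 PM.
Security screening ends at 6:33 PM − 248 min = 2:25 PM.
Boarding ends at 2:25 PM − 93 min = 12:52 PM.
Boarding starts at 12:52 PM − 110 min = 11:02 AM.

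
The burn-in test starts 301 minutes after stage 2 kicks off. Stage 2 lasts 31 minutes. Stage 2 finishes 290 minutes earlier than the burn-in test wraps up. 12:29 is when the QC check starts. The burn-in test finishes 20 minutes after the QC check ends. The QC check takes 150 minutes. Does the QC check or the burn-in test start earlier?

the QC check

The QC check ends at 12:29 + 150 min = 14:59.
The burn-in test ends at 14:59 + 20 min = 15:19.
Stage 2 ends at 15:19 − 290 min = 10:29.
Stage 2 starts at 10:29 − 31 min = 09:58.
The burn-in test starts at 09:58 + 301 min = 14:59.
The QC check starts at 12:29 and the burn-in test starts at 14:59, so the QC check is first.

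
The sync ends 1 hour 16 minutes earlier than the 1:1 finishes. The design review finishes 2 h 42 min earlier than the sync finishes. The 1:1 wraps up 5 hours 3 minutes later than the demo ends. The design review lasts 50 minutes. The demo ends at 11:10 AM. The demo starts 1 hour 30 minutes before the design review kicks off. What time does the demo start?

9:55 AM

The 1:1 ends at 11:10 AM + 303 min = 4:13 PM.
The sync ends at 4:13 PM − 76 min = 2:57 PM.
The design review ends at 2:57 PM − 162 min = 12:15 PM.
The design review starts at 12:15 PM − 50 min = 11:25 AM.
The demo starts at 11:25 AM − 90 min = 9:55 AM.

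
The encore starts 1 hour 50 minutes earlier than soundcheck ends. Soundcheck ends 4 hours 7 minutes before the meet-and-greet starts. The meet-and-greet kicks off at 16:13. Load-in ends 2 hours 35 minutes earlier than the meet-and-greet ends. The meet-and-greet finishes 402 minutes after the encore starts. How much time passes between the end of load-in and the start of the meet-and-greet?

Soundcheck ends at 16:13 − 247 min = 12:06.
The encore starts at 12:06 − 110 min = 10:16.
The meet-and-greet ends at 10:16 + 402 min = 16:58.
Load-in ends at 16:58 − 155 min = 14:23.
From 14:23 to 16:13 is 110 minutes.

110 minutes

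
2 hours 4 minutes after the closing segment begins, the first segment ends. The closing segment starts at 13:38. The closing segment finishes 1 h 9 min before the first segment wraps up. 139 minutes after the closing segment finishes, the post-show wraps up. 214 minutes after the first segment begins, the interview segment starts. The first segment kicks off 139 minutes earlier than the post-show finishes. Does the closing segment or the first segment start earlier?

The first segment ends at 13:38 + 124 min = 15:42.
The closing segment ends at 15:42 − 69 min = 14:33.
The post-show ends at 14:33 + 139 min = 16:52.
The first segment starts at 16:52 − 139 min = 14:33.
The closing segment starts at 13:38 and the first segment starts at 14:33, so the closing segment is first.

the closing segment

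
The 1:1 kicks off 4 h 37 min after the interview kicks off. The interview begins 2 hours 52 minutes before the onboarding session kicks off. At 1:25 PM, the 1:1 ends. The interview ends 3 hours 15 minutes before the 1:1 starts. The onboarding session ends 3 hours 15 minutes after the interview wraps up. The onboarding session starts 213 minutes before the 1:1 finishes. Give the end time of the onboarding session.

11:37 AM

The onboarding session starts at 1:25 PM − 213 min = 9:52 AM.
The interview starts at 9:52 AM − 172 min = 7:00 AM.
The 1:1 starts at 7:00 AM + 277 min = 11:37 AM.
The interview ends at 11:37 AM − 195 min = 8:22 AM.
The onboarding session ends at 8:22 AM + 195 min = 11:37 AM.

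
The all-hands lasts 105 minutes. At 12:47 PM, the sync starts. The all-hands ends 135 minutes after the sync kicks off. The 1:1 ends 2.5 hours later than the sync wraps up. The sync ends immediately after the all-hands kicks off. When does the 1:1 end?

The all-hands ends at 12:47 PM + 135 min = 3:02 PM.
The all-hands starts at 3:02 PM − 105 min = 1:17 PM.
So the sync ends at 1:17 PM.
The 1:1 ends at 1:17 PM + 150 min = 3:47 PM.

3:47 PM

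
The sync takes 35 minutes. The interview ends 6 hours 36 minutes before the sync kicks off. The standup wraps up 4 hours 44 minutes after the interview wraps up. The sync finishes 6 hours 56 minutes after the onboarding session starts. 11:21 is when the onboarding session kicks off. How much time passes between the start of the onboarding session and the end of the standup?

4 hours 29 minutes

The sync ends at 11:21 + 416 min = 18:17.
The sync starts at 18:17 − 35 min = 17:42.
The interview ends at 17:42 − 396 min = 11:06.
The standup ends at 11:06 + 284 min = 15:50.
From 11:21 to 15:50 is 4 hours 29 minutes.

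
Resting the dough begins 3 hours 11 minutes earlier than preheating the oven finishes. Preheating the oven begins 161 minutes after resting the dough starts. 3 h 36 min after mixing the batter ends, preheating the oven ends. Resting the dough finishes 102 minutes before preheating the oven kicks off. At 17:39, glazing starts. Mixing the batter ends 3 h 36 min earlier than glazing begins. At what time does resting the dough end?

Mixing the batter ends at 17:39 − 216 min = 14:03.
Preheating the oven ends at 14:03 + 216 min = 17:39.
Resting the dough starts at 17:39 − 191 min = 14:28.
Preheating the oven starts at 14:28 + 161 min = 17:09.
Resting the dough ends at 17:09 − 102 min = 15:27.

15:27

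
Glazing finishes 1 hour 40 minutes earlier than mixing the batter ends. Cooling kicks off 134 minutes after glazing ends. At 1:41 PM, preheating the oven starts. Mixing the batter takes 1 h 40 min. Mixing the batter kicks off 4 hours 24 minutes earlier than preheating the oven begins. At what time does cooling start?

Mixing the batter starts at 1:41 PM − 264 min = 9:17 AM.
Mixing the batter ends at 9:17 AM + 100 min = 10:57 AM.
Glazing ends at 10:57 AM − 100 min = 9:17 AM.
Cooling starts at 9:17 AM + 134 min = 11:31 AM.

11:31 AM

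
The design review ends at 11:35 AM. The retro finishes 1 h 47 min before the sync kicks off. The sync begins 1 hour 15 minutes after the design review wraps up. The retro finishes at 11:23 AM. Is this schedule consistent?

The sync starts at 11:35 AM + 75 min = 12:50 PM.
The retro ends at 12:50 PM − 107 min = 11:03 AM.
But the retro is also said to end at 11:23 AM — a 20-minute conflict.

No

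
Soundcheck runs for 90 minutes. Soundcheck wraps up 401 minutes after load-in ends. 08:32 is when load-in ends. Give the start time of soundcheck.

Soundcheck ends at 08:32 + 401 min = 15:13.
Soundcheck starts at 15:13 − 90 min = 13:43.

13:43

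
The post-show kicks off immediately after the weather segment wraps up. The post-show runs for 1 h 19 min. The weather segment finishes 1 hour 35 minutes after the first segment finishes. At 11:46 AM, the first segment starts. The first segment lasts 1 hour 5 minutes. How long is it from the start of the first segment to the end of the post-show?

3 hours 59 minutes

The first segment ends at 11:46 AM + 65 min = 12:51 PM.
The weather segment ends at 12:51 PM + 95 min = 2:26 PM.
So the post-show starts at 2:26 PM.
The post-show ends at 2:26 PM + 79 min = 3:45 PM.
From 11:46 AM to 3:45 PM is 3 hours 59 minutes.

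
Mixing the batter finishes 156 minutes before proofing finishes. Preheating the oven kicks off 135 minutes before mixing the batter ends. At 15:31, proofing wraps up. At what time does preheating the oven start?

Mixing the batter ends at 15:31 − 156 min = 12:55.
Preheating the oven starts at 12:55 − 135 min = 10:40.

10:40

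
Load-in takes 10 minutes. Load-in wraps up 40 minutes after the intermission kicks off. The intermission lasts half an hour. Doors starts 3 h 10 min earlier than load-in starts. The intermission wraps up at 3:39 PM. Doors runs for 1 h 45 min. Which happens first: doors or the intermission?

doors

The intermission starts at 3:39 PM − 30 min = 3:09 PM.
Load-in ends at 3:09 PM + 40 min = 3:49 PM.
Load-in starts at 3:49 PM − 10 min = 3:39 PM.
Doors starts at 3:39 PM − 190 min = 12:29 PM.
Doors starts at 12:29 PM and the intermission starts at 3:09 PM, so doors is first.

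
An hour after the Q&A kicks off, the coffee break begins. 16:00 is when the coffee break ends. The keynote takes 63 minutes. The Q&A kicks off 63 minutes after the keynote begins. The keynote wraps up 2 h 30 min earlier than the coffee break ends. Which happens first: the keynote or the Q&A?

the keynote

The keynote ends at 16:00 − 150 min = 13:30.
The keynote starts at 13:30 − 63 min = 12:27.
The Q&A starts at 12:27 + 63 min = 13:30.
The keynote starts at 12:27 and the Q&A starts at 13:30, so the keynote is first.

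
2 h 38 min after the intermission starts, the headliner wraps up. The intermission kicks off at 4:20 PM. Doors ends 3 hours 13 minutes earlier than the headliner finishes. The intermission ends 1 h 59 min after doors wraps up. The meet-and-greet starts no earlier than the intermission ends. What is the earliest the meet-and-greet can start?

5:44 PM

The headliner ends at 4:20 PM + 158 min = 6:58 PM.
Doors ends at 6:58 PM − 193 min = 3:45 PM.
The intermission ends at 3:45 PM + 119 min = 5:44 PM.
The meet-and-greet is bounded by the intermission, so the earliest it can start is 5:44 PM.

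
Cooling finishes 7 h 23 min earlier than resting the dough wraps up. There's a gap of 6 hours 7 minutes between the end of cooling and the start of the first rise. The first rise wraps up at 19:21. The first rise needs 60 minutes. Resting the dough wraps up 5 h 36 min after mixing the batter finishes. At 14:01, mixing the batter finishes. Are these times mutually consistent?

Yes

Resting the dough ends at 14:01 + 336 min = 19:37.
Cooling ends at 19:37 − 443 min = 12:14.
The first rise starts at 12:14 + 367 min = 18:21.
The first rise ends at 18:21 + 60 min = 19:21.
That matches the stated 19:21, so the schedule is consistent.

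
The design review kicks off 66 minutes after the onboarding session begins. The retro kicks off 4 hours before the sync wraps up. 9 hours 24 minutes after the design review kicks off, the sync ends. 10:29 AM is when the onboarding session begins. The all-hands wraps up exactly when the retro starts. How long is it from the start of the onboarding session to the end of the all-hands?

The design review starts at 10:29 AM + 66 min = 11:35 AM.
The sync ends at 11:35 AM + 564 min = 8:59 PM.
The retro starts at 8:59 PM − 240 min = 4:59 PM.
So the all-hands ends at 4:59 PM.
From 10:29 AM to 4:59 PM is 390 minutes.

390 minutes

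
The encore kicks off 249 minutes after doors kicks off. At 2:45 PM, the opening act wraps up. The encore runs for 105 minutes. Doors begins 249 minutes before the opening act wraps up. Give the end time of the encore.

4:30 PM

Doors starts at 2:45 PM − 249 min = 10:36 AM.
The encore starts at 10:36 AM + 249 min = 2:45 PM.
The encore ends at 2:45 PM + 105 min = 4:30 PM.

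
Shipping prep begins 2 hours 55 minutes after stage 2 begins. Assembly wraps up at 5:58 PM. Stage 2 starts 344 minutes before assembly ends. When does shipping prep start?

3:09 PM

Stage 2 starts at 5:58 PM − 344 min = 12:14 PM.
Shipping prep starts at 12:14 PM + 175 min = 3:09 PM.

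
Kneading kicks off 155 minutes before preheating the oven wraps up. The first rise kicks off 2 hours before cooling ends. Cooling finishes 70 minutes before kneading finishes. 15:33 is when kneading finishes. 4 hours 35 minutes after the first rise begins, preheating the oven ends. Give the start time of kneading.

14:23

Cooling ends at 15:33 − 70 min = 14:23.
The first rise starts at 14:23 − 120 min = 12:23.
Preheating the oven ends at 12:23 + 275 min = 16:58.
Kneading starts at 16:58 − 155 min = 14:23.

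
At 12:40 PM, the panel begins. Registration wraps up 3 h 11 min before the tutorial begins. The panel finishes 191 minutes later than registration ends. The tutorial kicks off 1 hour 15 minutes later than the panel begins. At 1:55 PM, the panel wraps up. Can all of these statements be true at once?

Yes

The tutorial starts at 12:40 PM + 75 min = 1:55 PM.
Registration ends at 1:55 PM − 191 min = 10:44 AM.
The panel ends at 10:44 AM + 191 min = 1:55 PM.
That matches the stated 1:55 PM, so the schedule is consistent.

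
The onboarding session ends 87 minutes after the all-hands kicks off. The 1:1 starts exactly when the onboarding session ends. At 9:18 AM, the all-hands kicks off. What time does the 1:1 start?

10:45 AM

The onboarding session ends at 9:18 AM + 87 min = 10:45 AM.
So the 1:1 starts at 10:45 AM.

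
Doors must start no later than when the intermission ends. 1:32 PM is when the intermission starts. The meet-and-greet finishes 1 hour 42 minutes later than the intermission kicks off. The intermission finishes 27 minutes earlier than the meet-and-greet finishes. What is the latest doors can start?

The meet-and-greet ends at 1:32 PM + 102 min = 3:14 PM.
The intermission ends at 3:14 PM − 27 min = 2:47 PM.
Doors is bounded by the intermission, so the latest it can start is 2:47 PM.

2:47 PM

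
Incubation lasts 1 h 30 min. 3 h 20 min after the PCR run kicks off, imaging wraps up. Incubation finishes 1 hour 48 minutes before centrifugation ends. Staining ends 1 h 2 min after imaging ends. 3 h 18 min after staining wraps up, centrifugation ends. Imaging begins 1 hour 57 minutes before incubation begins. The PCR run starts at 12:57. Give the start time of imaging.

Imaging ends at 12:57 + 200 min = 16:17.
Staining ends at 16:17 + 62 min = 17:19.
Centrifugation ends at 17:19 + 198 min = 20:37.
Incubation ends at 20:37 − 108 min = 18:49.
Incubation starts at 18:49 − 90 min = 17:19.
Imaging starts at 17:19 − 117 min = 15:22.

15:22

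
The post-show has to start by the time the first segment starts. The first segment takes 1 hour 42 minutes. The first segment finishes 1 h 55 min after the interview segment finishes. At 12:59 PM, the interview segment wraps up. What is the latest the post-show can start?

1:12 PM

The first segment ends at 12:59 PM + 115 min = 2:54 PM.
The first segment starts at 2:54 PM − 102 min = 1:12 PM.
The post-show is bounded by the first segment, so the latest it can start is 1:12 PM.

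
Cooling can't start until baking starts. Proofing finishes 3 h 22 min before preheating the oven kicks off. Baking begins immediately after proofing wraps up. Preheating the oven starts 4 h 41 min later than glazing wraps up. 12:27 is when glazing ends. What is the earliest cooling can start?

Preheating the oven starts at 12:27 + 281 min = 17:08.
Proofing ends at 17:08 − 202 min = 13:46.
So baking starts at 13:46.
Cooling is bounded by baking, so the earliest it can start is 13:46.

13:46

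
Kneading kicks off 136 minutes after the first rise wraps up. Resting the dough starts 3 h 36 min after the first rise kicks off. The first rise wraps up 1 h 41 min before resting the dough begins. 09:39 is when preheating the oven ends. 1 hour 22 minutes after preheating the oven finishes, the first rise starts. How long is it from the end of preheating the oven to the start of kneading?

333 minutes

The first rise starts at 09:39 + 82 min = 11:01.
Resting the dough starts at 11:01 + 216 min = 14:37.
The first rise ends at 14:37 − 101 min = 12:56.
Kneading starts at 12:56 + 136 min = 15:12.
From 09:39 to 15:12 is 333 minutes.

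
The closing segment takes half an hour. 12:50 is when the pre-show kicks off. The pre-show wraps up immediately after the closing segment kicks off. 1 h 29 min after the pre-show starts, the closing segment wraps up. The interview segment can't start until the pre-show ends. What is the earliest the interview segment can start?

The closing segment ends at 12:50 + 89 min = 14:19.
The closing segment starts at 14:19 − 30 min = 13:49.
So the pre-show ends at 13:49.
The interview segment is bounded by the pre-show, so the earliest it can start is 13:49.

13:49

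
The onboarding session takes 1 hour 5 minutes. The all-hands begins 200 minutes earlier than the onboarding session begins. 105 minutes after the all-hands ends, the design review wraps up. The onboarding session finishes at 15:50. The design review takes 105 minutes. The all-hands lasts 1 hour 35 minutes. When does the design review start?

The onboarding session starts at 15:50 − 65 min = 14:45.
The all-hands starts at 14:45 − 200 min = 11:25.
The all-hands ends at 11:25 + 95 min = 13:00.
The design review ends at 13:00 + 105 min = 14:45.
The design review starts at 14:45 − 105 min = 13:00.

13:00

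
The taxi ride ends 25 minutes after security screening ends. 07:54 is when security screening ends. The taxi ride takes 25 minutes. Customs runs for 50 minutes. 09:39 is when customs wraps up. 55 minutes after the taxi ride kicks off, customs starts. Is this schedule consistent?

The taxi ride ends at 07:54 + 25 min = 08:19.
The taxi ride starts at 08:19 − 25 min = 07:54.
Customs starts at 07:54 + 55 min = 08:49.
Customs ends at 08:49 + 50 min = 09:39.
That matches the stated 09:39, so the schedule is consistent.

Yes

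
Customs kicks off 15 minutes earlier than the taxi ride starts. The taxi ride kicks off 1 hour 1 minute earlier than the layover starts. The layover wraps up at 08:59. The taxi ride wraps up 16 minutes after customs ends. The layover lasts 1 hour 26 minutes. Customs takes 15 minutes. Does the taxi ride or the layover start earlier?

The layover starts at 08:59 − 86 min = 07:33.
The taxi ride starts at 07:33 − 61 min = 06:32.
The taxi ride starts at 06:32 and the layover starts at 07:33, so the taxi ride is first.

the taxi ride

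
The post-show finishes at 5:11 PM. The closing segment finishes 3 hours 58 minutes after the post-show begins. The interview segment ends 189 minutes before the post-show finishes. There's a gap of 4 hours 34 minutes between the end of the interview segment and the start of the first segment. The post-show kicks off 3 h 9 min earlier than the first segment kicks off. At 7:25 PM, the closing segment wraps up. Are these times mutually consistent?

The interview segment ends at 5:11 PM − 189 min = 2:02 PM.
The first segment starts at 2:02 PM + 274 min = 6:36 PM.
The post-show starts at 6:36 PM − 189 min = 3:27 PM.
The closing segment ends at 3:27 PM + 238 min = 7:25 PM.
That matches the stated 7:25 PM, so the schedule is consistent.

Yes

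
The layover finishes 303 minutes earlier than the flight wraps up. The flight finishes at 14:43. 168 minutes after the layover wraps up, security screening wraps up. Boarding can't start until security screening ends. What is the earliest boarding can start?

12:28

The layover ends at 14:43 − 303 min = 09:40.
Security screening ends at 09:40 + 168 min = 12:28.
Boarding is bounded by security screening, so the earliest it can start is 12:28.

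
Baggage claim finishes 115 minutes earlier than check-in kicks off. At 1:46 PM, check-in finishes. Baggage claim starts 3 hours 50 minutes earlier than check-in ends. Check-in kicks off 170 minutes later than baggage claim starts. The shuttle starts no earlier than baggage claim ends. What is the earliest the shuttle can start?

10:51 AM

Baggage claim starts at 1:46 PM − 230 min = 9:56 AM.
Check-in starts at 9:56 AM + 170 min = 12:46 PM.
Baggage claim ends at 12:46 PM − 115 min = 10:51 AM.
The shuttle is bounded by baggage claim, so the earliest it can start is 10:51 AM.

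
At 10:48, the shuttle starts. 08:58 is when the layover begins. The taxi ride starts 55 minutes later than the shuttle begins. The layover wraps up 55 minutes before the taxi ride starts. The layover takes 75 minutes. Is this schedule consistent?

No

The taxi ride starts at 10:48 + 55 min = 11:43.
The layover ends at 11:43 − 55 min = 10:48.
The layover starts at 10:48 − 75 min = 09:33.
But the layover is also said to start at 08:58 — a 35-minute conflict.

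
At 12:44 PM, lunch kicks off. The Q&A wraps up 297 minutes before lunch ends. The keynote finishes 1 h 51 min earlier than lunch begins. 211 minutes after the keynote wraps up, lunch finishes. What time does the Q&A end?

9:27 AM

The keynote ends at 12:44 PM − 111 min = 10:53 AM.
Lunch ends at 10:53 AM + 211 min = 2:24 PM.
The Q&A ends at 2:24 PM − 297 min = 9:27 AM.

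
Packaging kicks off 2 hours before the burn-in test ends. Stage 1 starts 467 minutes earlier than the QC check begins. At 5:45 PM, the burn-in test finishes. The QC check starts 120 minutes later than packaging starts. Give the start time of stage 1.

9:58 AM

Packaging starts at 5:45 PM − 120 min = 3:45 PM.
The QC check starts at 3:45 PM + 120 min = 5:45 PM.
Stage 1 starts at 5:45 PM − 467 min = 9:58 AM.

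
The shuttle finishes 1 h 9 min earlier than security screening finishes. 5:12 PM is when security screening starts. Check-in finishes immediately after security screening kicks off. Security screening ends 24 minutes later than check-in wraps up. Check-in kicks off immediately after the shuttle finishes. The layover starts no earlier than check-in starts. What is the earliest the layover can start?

4:27 PM

Check-in ends at 5:12 PM.
Security screening ends at 5:12 PM + 24 min = 5:36 PM.
The shuttle ends at 5:36 PM − 69 min = 4:27 PM.
So check-in starts at 4:27 PM.
The layover is bounded by check-in, so the earliest it can start is 4:27 PM.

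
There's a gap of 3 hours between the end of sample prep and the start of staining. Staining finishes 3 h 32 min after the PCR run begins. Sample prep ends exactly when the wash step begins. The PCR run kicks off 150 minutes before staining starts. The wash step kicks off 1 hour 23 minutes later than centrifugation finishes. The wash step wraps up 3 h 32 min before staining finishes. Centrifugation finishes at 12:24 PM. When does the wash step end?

2:17 PM

The wash step starts at 12:24 PM + 83 min = 1:47 PM.
So sample prep ends at 1:47 PM.
Staining starts at 1:47 PM + 180 min = 4:47 PM.
The PCR run starts at 4:47 PM − 150 min = 2:17 PM.
Staining ends at 2:17 PM + 212 min = 5:49 PM.
The wash step ends at 5:49 PM − 212 min = 2:17 PM.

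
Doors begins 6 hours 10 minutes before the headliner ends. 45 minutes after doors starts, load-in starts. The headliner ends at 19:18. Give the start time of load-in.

Doors starts at 19:18 − 370 min = 13:08.
Load-in starts at 13:08 + 45 min = 13:53.

13:53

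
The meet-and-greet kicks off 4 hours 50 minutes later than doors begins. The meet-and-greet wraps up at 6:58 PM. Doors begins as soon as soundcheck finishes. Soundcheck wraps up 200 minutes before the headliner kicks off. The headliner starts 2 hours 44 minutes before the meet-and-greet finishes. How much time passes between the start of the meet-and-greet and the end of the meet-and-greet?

74 minutes

The headliner starts at 6:58 PM − 164 min = 4:14 PM.
Soundcheck ends at 4:14 PM − 200 min = 12:54 PM.
So doors starts at 12:54 PM.
The meet-and-greet starts at 12:54 PM + 290 min = 5:44 PM.
From 5:44 PM to 6:58 PM is 74 minutes.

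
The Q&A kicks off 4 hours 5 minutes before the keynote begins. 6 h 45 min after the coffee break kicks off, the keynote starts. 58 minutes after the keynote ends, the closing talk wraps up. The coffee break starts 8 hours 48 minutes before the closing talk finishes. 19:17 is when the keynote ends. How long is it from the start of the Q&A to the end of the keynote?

5 hours 10 minutes

The closing talk ends at 19:17 + 58 min = 20:15.
The coffee break starts at 20:15 − 528 min = 11:27.
The keynote starts at 11:27 + 405 min = 18:12.
The Q&A starts at 18:12 − 245 min = 14:07.
From 14:07 to 19:17 is 5 hours 10 minutes.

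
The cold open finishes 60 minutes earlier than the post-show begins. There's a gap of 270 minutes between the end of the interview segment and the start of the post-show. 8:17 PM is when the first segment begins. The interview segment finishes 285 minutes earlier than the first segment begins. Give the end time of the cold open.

The interview segment ends at 8:17 PM − 285 min = 3:32 PM.
The post-show starts at 3:32 PM + 270 min = 8:02 PM.
The cold open ends at 8:02 PM − 60 min = 7:02 PM.

7:02 PM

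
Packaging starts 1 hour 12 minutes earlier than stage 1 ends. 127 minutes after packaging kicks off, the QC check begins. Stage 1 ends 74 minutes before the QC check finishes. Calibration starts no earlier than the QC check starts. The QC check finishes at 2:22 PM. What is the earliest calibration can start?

2:03 PM

Stage 1 ends at 2:22 PM − 74 min = 1:08 PM.
Packaging starts at 1:08 PM − 72 min = 11:56 AM.
The QC check starts at 11:56 AM + 127 min = 2:03 PM.
Calibration is bounded by the QC check, so the earliest it can start is 2:03 PM.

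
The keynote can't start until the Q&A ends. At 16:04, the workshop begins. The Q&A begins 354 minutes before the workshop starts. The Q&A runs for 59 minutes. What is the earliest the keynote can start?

The Q&A starts at 16:04 − 354 min = 10:10.
The Q&A ends at 10:10 + 59 min = 11:09.
The keynote is bounded by the Q&A, so the earliest it can start is 11:09.

11:09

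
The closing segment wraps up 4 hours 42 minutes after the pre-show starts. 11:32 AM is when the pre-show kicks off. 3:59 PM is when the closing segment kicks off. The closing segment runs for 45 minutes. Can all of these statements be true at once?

The closing segment ends at 11:32 AM + 282 min = 4:14 PM.
The closing segment starts at 4:14 PM − 45 min = 3:29 PM.
But the closing segment is also said to start at 3:59 PM — a 30-minute conflict.

No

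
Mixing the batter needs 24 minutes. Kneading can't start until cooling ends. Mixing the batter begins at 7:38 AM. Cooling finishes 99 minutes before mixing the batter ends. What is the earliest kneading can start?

Mixing the batter ends at 7:38 AM + 24 min = 8:02 AM.
Cooling ends at 8:02 AM − 99 min = 6:23 AM.
Kneading is bounded by cooling, so the earliest it can start is 6:23 AM.

6:23 AM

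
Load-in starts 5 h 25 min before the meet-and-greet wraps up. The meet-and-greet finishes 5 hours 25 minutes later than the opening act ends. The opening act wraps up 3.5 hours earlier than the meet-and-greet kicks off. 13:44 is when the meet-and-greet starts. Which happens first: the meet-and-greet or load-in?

The opening act ends at 13:44 − 210 min = 10:14.
The meet-and-greet ends at 10:14 + 325 min = 15:39.
Load-in starts at 15:39 − 325 min = 10:14.
The meet-and-greet starts at 13:44 and load-in starts at 10:14, so load-in is first.

load-in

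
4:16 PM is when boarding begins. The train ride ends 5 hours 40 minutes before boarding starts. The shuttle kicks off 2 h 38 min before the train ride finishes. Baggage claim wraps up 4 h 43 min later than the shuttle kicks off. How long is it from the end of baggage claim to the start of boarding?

The train ride ends at 4:16 PM − 340 min = 10:36 AM.
The shuttle starts at 10:36 AM − 158 min = 7:58 AM.
Baggage claim ends at 7:58 AM + 283 min = 12:41 PM.
From 12:41 PM to 4:16 PM is 215 minutes.

215 minutes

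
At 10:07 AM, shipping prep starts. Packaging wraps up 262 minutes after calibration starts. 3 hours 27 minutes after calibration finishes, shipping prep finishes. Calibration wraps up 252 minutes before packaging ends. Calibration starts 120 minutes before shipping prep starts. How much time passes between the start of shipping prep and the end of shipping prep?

Calibration starts at 10:07 AM − 120 min = 8:07 AM.
Packaging ends at 8:07 AM + 262 min = 12:29 PM.
Calibration ends at 12:29 PM − 252 min = 8:17 AM.
Shipping prep ends at 8:17 AM + 207 min = 11:44 AM.
From 10:07 AM to 11:44 AM is 1 h 37 min.

1 h 37 min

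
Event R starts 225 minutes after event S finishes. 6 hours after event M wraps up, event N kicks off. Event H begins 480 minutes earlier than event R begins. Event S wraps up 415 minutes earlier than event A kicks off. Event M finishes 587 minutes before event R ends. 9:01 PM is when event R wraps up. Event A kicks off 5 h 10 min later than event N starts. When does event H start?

11:14 AM

Event M ends at 9:01 PM − 587 min = 11:14 AM.
Event N starts at 11:14 AM + 360 min = 5:14 PM.
Event A starts at 5:14 PM + 310 min = 10:24 PM.
Event S ends at 10:24 PM − 415 min = 3:29 PM.
Event R starts at 3:29 PM + 225 min = 7:14 PM.
Event H starts at 7:14 PM − 480 min = 11:14 AM.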